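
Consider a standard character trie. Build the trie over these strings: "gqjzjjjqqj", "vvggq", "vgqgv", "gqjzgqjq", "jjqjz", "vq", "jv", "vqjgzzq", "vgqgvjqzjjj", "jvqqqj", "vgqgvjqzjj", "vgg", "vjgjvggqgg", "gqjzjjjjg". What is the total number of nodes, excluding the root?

Insert word by word; a character creates a node only if that edge doesn't already exist:
  "gqjzjjjqqj" → 10 new (g, q, j, z, j, j, j, q, q, j)
  "vvggq" → 5 new (v, v, g, g, q)
  "vgqgv" → prefix "v" already present; 4 new (g, q, g, v)
  "gqjzgqjq" → prefix "gqjz" already present; 4 new (g, q, j, q)
  "jjqjz" → 5 new (j, j, q, j, z)
  "vq" → prefix "v" already present; 1 new (q)
  "jv" → prefix "j" already present; 1 new (v)
  "vqjgzzq" → prefix "vq" already present; 5 new (j, g, z, z, q)
  "vgqgvjqzjjj" → prefix "vgqgv" already present; 6 new (j, q, z, j, j, j)
  "jvqqqj" → prefix "jv" already present; 4 new (q, q, q, j)
  "vgqgvjqzjj" → prefix "vgqgvjqzjj" already present; 0 new (none)
  "vgg" → prefix "vg" already present; 1 new (g)
  "vjgjvggqgg" → prefix "v" already present; 9 new (j, g, j, v, g, g, q, g, g)
  "gqjzjjjjg" → prefix "gqjzjjj" already present; 2 new (j, g)
Total nodes = 10 + 5 + 4 + 4 + 5 + 1 + 1 + 5 + 6 + 4 + 0 + 1 + 9 + 2 = 57

57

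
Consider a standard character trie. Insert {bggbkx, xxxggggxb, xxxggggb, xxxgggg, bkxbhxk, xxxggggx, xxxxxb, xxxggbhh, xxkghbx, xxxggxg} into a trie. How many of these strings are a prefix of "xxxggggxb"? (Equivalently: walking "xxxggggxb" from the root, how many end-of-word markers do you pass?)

3

Traverse "xxxggggxb" character by character; count nodes along the way that are marked as word ends.
Prefixes of the query that are stored words: "xxxgggg", "xxxggggx", "xxxggggxb"
Count: 3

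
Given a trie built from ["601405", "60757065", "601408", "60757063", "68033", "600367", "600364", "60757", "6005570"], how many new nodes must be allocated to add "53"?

"53" shares no prefix with any stored word, so all 2 characters open new nodes.
2 − 0 = 2 new nodes.

2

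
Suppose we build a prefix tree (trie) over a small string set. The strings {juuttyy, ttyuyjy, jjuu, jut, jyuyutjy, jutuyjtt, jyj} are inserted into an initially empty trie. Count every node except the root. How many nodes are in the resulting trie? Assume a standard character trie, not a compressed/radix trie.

For each word, the new-node count is its length minus the longest prefix already in the trie:
  "juuttyy" → 7 new (j, u, u, t, t, y, y)
  "ttyuyjy" → 7 new (t, t, y, u, y, j, y)
  "jjuu" → prefix "j" already present; 3 new (j, u, u)
  "jut" → prefix "ju" already present; 1 new (t)
  "jyuyutjy" → prefix "j" already present; 7 new (y, u, y, u, t, j, y)
  "jutuyjtt" → prefix "jut" already present; 5 new (u, y, j, t, t)
  "jyj" → prefix "jy" already present; 1 new (j)
Total nodes = 7 + 7 + 3 + 1 + 7 + 5 + 1 = 31

31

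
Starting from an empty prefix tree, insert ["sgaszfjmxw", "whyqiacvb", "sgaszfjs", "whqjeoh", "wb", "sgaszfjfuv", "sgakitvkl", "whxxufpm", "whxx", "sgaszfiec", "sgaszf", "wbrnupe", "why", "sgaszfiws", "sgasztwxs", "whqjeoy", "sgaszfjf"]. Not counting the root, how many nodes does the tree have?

56

Trace insertions, counting only characters that open a new branch:
  "sgaszfjmxw" → 10 new (s, g, a, s, z, f, j, m, x, w)
  "whyqiacvb" → 9 new (w, h, y, q, i, a, c, v, b)
  "sgaszfjs" → prefix "sgaszfj" already present; 1 new (s)
  "whqjeoh" → prefix "wh" already present; 5 new (q, j, e, o, h)
  "wb" → prefix "w" already present; 1 new (b)
  "sgaszfjfuv" → prefix "sgaszfj" already present; 3 new (f, u, v)
  "sgakitvkl" → prefix "sga" already present; 6 new (k, i, t, v, k, l)
  "whxxufpm" → prefix "wh" already present; 6 new (x, x, u, f, p, m)
  "whxx" → prefix "whxx" already present; 0 new (none)
  "sgaszfiec" → prefix "sgaszf" already present; 3 new (i, e, c)
  "sgaszf" → prefix "sgaszf" already present; 0 new (none)
  "wbrnupe" → prefix "wb" already present; 5 new (r, n, u, p, e)
  "why" → prefix "why" already present; 0 new (none)
  "sgaszfiws" → prefix "sgaszfi" already present; 2 new (w, s)
  "sgasztwxs" → prefix "sgasz" already present; 4 new (t, w, x, s)
  "whqjeoy" → prefix "whqjeo" already present; 1 new (y)
  "sgaszfjf" → prefix "sgaszfjf" already present; 0 new (none)
Total nodes = 10 + 9 + 1 + 5 + 1 + 3 + 6 + 6 + 0 + 3 + 0 + 5 + 0 + 2 + 4 + 1 + 0 = 56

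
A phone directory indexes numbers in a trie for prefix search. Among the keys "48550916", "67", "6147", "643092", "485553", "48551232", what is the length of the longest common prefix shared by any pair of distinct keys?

4

Look for the deepest trie node that still has at least two words in its subtree.
e.g. "48550916" and "48551232" share the prefix "4855" of length 4; no pair shares a longer one.
Longest shared-prefix length: 4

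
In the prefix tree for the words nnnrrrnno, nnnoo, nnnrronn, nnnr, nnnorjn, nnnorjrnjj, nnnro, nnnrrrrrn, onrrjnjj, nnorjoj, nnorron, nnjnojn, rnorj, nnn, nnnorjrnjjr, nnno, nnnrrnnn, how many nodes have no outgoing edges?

A leaf is a node with no children — equivalently, the end of a word that is not a proper prefix of any other stored word.
Those words: "nnjnojn", "nnnoo", "nnnorjn", "nnnorjrnjjr", "nnnro", "nnnrrnnn", "nnnrronn", "nnnrrrnno", "nnnrrrrrn", "nnorjoj", "nnorron", "onrrjnjj", "rnorj"
Leaf count: 13

13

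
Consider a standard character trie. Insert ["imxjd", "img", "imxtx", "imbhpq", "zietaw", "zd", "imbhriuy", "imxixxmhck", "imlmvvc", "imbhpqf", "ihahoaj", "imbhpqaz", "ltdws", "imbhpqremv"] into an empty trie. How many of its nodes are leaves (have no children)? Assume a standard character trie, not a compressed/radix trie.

13

Leaves are exactly the stored words that no other stored word extends.
Those words: "ihahoaj", "imbhpqaz", "imbhpqf", "imbhpqremv", "imbhriuy", "img", "imlmvvc", "imxixxmhck", "imxjd", "imxtx", "ltdws", "zd", "zietaw"
Leaf count: 13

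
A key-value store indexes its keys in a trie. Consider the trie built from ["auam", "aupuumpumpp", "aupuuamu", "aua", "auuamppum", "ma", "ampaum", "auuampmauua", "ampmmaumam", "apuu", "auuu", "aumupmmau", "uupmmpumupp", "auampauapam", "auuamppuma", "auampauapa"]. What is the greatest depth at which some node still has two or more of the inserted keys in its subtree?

Equivalently: take the maximum, over all pairs, of their longest common prefix length.
e.g. "auampauapa" and "auampauapam" share the prefix "auampauapa" of length 10; no pair shares a longer one.
Longest shared-prefix length: 10

10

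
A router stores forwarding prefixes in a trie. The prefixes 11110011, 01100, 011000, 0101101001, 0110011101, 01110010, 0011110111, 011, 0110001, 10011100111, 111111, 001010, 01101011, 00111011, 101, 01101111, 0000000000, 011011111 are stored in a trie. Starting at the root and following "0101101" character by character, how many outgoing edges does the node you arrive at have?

Walk "0101101" from the root, arriving at one node.
Distinct next characters after "0101101": 0.
That node has 1 child edge.

1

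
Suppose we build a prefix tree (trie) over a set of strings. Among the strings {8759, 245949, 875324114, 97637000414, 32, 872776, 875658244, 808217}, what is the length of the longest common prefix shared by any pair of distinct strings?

Look for the deepest trie node that still has at least two words in its subtree.
"875324114" and "875658244" agree on "875" (3 characters) before diverging; nothing deeper is shared.
Longest shared-prefix length: 3

3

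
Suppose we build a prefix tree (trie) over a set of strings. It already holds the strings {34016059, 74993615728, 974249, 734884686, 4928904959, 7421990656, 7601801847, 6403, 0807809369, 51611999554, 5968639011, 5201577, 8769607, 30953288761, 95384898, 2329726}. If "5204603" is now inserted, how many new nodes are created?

4

Walking "5204603" from the root, the first 3 characters ("520") follow existing edges; "4" is the first miss.
New nodes needed: |"5204603"| − 3 = 7 − 3 = 4.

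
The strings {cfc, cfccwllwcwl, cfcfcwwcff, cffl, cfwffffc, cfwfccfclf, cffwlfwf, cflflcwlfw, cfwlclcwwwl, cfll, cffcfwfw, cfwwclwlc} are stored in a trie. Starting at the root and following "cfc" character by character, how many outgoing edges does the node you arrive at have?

Walk "cfc" from the root, arriving at one node.
Distinct next characters after "cfc": c, f.
That node has 2 child edges.

2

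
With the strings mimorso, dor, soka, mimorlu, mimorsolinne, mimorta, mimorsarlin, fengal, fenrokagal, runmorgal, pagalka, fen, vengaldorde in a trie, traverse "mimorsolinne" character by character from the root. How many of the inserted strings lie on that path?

Traverse "mimorsolinne" character by character; count nodes along the way that are marked as word ends.
Prefixes of the query that are stored words: "mimorso", "mimorsolinne"
Count: 2

2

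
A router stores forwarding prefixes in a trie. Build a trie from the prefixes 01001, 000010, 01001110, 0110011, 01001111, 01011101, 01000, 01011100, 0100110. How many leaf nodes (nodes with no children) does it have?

Leaves are exactly the stored words that no other stored word extends.
Those words: "000010", "01000", "0100110", "01001110", "01001111", "01011100", "01011101", "0110011"
Leaf count: 8

8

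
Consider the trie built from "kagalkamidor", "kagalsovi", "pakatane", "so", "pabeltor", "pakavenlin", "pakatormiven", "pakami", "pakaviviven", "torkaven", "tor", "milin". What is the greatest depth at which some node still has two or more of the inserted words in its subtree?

5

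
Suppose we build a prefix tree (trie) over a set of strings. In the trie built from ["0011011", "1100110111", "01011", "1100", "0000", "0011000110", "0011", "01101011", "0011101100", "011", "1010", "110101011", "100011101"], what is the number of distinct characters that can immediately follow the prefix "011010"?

Follow the path "011010" to its node, then look at its outgoing edges.
Characters that immediately follow "011010" among the stored strings: {1}.
That node has 1 child edge.

1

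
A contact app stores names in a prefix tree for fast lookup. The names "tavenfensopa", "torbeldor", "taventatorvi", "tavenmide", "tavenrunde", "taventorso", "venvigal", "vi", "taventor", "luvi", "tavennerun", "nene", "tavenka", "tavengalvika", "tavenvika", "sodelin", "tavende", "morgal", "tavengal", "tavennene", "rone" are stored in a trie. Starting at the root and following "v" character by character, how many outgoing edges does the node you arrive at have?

The children of the "v" node are the distinct next characters among strings starting with "v".
Distinct next characters after "v": e, i.
That node has 2 child edges.

2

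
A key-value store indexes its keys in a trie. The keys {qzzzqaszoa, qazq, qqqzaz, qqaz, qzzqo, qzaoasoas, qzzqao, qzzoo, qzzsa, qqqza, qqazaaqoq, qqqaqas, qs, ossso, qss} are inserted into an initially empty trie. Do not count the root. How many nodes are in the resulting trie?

51

For each word, the new-node count is its length minus the longest prefix already in the trie:
  "qzzzqaszoa" → 10 new (q, z, z, z, q, a, s, z, o, a)
  "qazq" → prefix "q" already present; 3 new (a, z, q)
  "qqqzaz" → prefix "q" already present; 5 new (q, q, z, a, z)
  "qqaz" → prefix "qq" already present; 2 new (a, z)
  "qzzqo" → prefix "qzz" already present; 2 new (q, o)
  "qzaoasoas" → prefix "qz" already present; 7 new (a, o, a, s, o, a, s)
  "qzzqao" → prefix "qzzq" already present; 2 new (a, o)
  "qzzoo" → prefix "qzz" already present; 2 new (o, o)
  "qzzsa" → prefix "qzz" already present; 2 new (s, a)
  "qqqza" → prefix "qqqza" already present; 0 new (none)
  "qqazaaqoq" → prefix "qqaz" already present; 5 new (a, a, q, o, q)
  "qqqaqas" → prefix "qqq" already present; 4 new (a, q, a, s)
  "qs" → prefix "q" already present; 1 new (s)
  "ossso" → 5 new (o, s, s, s, o)
  "qss" → prefix "qs" already present; 1 new (s)
Total nodes = 10 + 3 + 5 + 2 + 2 + 7 + 2 + 2 + 2 + 0 + 5 + 4 + 1 + 5 + 1 = 51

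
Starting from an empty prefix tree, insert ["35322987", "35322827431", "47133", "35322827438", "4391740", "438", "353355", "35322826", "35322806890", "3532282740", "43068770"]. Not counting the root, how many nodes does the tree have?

43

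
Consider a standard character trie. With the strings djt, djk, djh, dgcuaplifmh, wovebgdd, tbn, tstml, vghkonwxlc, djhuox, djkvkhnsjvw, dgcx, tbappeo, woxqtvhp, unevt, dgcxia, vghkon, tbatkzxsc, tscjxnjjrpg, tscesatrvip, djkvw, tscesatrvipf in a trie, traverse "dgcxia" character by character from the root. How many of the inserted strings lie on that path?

2

Walk "dgcxia" from the root; an end-of-word marker is hit whenever a stored word is a prefix of "dgcxia".
Prefixes of the query that are stored words: "dgcx", "dgcxia"
Count: 2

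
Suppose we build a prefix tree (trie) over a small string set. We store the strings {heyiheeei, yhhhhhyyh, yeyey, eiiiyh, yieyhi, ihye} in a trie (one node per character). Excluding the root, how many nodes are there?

For each word, the new-node count is its length minus the longest prefix already in the trie:
  "heyiheeei" → 9 new (h, e, y, i, h, e, e, e, i)
  "yhhhhhyyh" → 9 new (y, h, h, h, h, h, y, y, h)
  "yeyey" → prefix "y" already present; 4 new (e, y, e, y)
  "eiiiyh" → 6 new (e, i, i, i, y, h)
  "yieyhi" → prefix "y" already present; 5 new (i, e, y, h, i)
  "ihye" → 4 new (i, h, y, e)
Total nodes = 9 + 9 + 4 + 6 + 5 + 4 = 37

37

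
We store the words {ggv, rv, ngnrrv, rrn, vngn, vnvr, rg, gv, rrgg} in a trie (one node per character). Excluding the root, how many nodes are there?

Insert word by word; a character creates a node only if that edge doesn't already exist:
  "ggv" → 3 new (g, g, v)
  "rv" → 2 new (r, v)
  "ngnrrv" → 6 new (n, g, n, r, r, v)
  "rrn" → prefix "r" already present; 2 new (r, n)
  "vngn" → 4 new (v, n, g, n)
  "vnvr" → prefix "vn" already present; 2 new (v, r)
  "rg" → prefix "r" already present; 1 new (g)
  "gv" → prefix "g" already present; 1 new (v)
  "rrgg" → prefix "rr" already present; 2 new (g, g)
Total nodes = 3 + 2 + 6 + 2 + 4 + 2 + 1 + 1 + 2 = 23

23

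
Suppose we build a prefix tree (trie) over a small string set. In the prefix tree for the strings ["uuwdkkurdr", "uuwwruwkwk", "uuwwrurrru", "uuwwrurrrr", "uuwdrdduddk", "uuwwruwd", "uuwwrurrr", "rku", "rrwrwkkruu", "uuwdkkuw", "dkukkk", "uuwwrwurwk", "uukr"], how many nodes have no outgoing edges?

A leaf is a node with no children — equivalently, the end of a word that is not a proper prefix of any other stored word.
Those words: "dkukkk", "rku", "rrwrwkkruu", "uukr", "uuwdkkurdr", "uuwdkkuw", "uuwdrdduddk", "uuwwrurrrr", "uuwwrurrru", "uuwwruwd", "uuwwruwkwk", "uuwwrwurwk"
Leaf count: 12

12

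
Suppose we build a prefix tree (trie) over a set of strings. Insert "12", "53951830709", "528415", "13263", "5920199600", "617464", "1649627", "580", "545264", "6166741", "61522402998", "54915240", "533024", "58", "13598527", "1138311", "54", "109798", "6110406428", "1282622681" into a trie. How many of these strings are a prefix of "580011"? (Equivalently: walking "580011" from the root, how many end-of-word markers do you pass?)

2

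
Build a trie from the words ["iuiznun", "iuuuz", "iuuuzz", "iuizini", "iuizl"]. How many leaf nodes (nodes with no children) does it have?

A leaf is a node with no children — equivalently, the end of a word that is not a proper prefix of any other stored word.
Those words: "iuizini", "iuizl", "iuiznun", "iuuuzz"
Leaf count: 4

4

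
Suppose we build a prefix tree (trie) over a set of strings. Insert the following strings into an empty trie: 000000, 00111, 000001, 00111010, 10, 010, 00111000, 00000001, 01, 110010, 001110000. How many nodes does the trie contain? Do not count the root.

For each word, the new-node count is its length minus the longest prefix already in the trie:
  "000000" → 6 new (0, 0, 0, 0, 0, 0)
  "00111" → prefix "00" already present; 3 new (1, 1, 1)
  "000001" → prefix "00000" already present; 1 new (1)
  "00111010" → prefix "00111" already present; 3 new (0, 1, 0)
  "10" → 2 new (1, 0)
  "010" → prefix "0" already present; 2 new (1, 0)
  "00111000" → prefix "001110" already present; 2 new (0, 0)
  "00000001" → prefix "000000" already present; 2 new (0, 1)
  "01" → prefix "01" already present; 0 new (none)
  "110010" → prefix "1" already present; 5 new (1, 0, 0, 1, 0)
  "001110000" → prefix "00111000" already present; 1 new (0)
Total nodes = 6 + 3 + 1 + 3 + 2 + 2 + 2 + 2 + 0 + 5 + 1 = 27

27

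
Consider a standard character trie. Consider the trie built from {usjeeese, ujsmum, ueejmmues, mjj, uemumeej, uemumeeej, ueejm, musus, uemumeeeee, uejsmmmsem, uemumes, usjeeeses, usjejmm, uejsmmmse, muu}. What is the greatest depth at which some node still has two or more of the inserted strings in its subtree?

9

Equivalently: take the maximum, over all pairs, of their longest common prefix length.
e.g. "uejsmmmse" and "uejsmmmsem" share the prefix "uejsmmmse" of length 9; no pair shares a longer one.
Longest shared-prefix length: 9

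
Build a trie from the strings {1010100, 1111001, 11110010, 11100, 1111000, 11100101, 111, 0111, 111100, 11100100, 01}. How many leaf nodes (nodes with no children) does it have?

A leaf is a node with no children — equivalently, the end of a word that is not a proper prefix of any other stored word.
Those words: "0111", "1010100", "11100100", "11100101", "1111000", "11110010"
Leaf count: 6

6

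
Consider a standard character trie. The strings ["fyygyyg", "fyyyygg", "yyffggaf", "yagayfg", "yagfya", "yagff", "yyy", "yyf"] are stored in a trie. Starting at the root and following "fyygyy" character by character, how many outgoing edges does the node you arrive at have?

1

Walk "fyygyy" from the root, arriving at one node.
Distinct next characters after "fyygyy": g.
That node has 1 child edge.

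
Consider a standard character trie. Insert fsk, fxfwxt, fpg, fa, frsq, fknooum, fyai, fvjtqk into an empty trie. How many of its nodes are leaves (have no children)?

8

A leaf is a node with no children — equivalently, the end of a word that is not a proper prefix of any other stored word.
Those words: "fa", "fknooum", "fpg", "frsq", "fsk", "fvjtqk", "fxfwxt", "fyai"
Leaf count: 8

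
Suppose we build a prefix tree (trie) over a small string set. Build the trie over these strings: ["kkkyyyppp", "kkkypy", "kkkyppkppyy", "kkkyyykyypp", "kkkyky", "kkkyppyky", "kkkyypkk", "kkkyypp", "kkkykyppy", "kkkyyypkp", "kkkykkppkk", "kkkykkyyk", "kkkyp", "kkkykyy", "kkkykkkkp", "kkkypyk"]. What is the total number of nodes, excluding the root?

49

For each word, the new-node count is its length minus the longest prefix already in the trie:
  "kkkyyyppp" → 9 new (k, k, k, y, y, y, p, p, p)
  "kkkypy" → prefix "kkky" already present; 2 new (p, y)
  "kkkyppkppyy" → prefix "kkkyp" already present; 6 new (p, k, p, p, y, y)
  "kkkyyykyypp" → prefix "kkkyyy" already present; 5 new (k, y, y, p, p)
  "kkkyky" → prefix "kkky" already present; 2 new (k, y)
  "kkkyppyky" → prefix "kkkypp" already present; 3 new (y, k, y)
  "kkkyypkk" → prefix "kkkyy" already present; 3 new (p, k, k)
  "kkkyypp" → prefix "kkkyyp" already present; 1 new (p)
  "kkkykyppy" → prefix "kkkyky" already present; 3 new (p, p, y)
  "kkkyyypkp" → prefix "kkkyyyp" already present; 2 new (k, p)
  "kkkykkppkk" → prefix "kkkyk" already present; 5 new (k, p, p, k, k)
  "kkkykkyyk" → prefix "kkkykk" already present; 3 new (y, y, k)
  "kkkyp" → prefix "kkkyp" already present; 0 new (none)
  "kkkykyy" → prefix "kkkyky" already present; 1 new (y)
  "kkkykkkkp" → prefix "kkkykk" already present; 3 new (k, k, p)
  "kkkypyk" → prefix "kkkypy" already present; 1 new (k)
Total nodes = 9 + 2 + 6 + 5 + 2 + 3 + 3 + 1 + 3 + 2 + 5 + 3 + 0 + 1 + 3 + 1 = 49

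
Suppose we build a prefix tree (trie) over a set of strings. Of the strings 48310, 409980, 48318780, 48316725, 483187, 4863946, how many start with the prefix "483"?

Traverse to the node for "483", then collect every word in that subtree.
Words under "483": 48310, 48316725, 483187, 48318780
Count: 4

4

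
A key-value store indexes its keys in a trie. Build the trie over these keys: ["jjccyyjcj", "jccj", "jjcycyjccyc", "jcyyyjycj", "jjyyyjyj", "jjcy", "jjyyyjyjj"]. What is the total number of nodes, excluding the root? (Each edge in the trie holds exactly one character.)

Trie structure (* marks end of a word):
(root)
└─ j
   ├─ c
   │  ├─ c
   │  │  └─ j *
   │  └─ y
   │     └─ y
   │        └─ y
   │           └─ j
   │              └─ y
   │                 └─ c
   │                    └─ j *
   └─ j
      ├─ c
      │  ├─ c
      │  │  └─ y
      │  │     └─ y
      │  │        └─ j
      │  │           └─ c
      │  │              └─ j *
      │  └─ y *
      │     └─ c
      │        └─ y
      │           └─ j
      │              └─ c
      │                 └─ c
      │                    └─ y
      │                       └─ c *
      └─ y
         └─ y
            └─ y
               └─ j
                  └─ y
                     └─ j *
                        └─ j *
Counting every labelled node above: 34.

34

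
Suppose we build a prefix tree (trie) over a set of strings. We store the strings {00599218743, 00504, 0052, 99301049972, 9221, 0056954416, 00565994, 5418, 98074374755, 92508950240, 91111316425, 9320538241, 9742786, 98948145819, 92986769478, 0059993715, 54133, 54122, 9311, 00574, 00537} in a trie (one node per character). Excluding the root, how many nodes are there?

For each word, the new-node count is its length minus the longest prefix already in the trie:
  "00599218743" → 11 new (0, 0, 5, 9, 9, 2, 1, 8, 7, 4, 3)
  "00504" → prefix "005" already present; 2 new (0, 4)
  "0052" → prefix "005" already present; 1 new (2)
  "99301049972" → 11 new (9, 9, 3, 0, 1, 0, 4, 9, 9, 7, 2)
  "9221" → prefix "9" already present; 3 new (2, 2, 1)
  "0056954416" → prefix "005" already present; 7 new (6, 9, 5, 4, 4, 1, 6)
  "00565994" → prefix "0056" already present; 4 new (5, 9, 9, 4)
  "5418" → 4 new (5, 4, 1, 8)
  "98074374755" → prefix "9" already present; 10 new (8, 0, 7, 4, 3, 7, 4, 7, 5, 5)
  "92508950240" → prefix "92" already present; 9 new (5, 0, 8, 9, 5, 0, 2, 4, 0)
  "91111316425" → prefix "9" already present; 10 new (1, 1, 1, 1, 3, 1, 6, 4, 2, 5)
  "9320538241" → prefix "9" already present; 9 new (3, 2, 0, 5, 3, 8, 2, 4, 1)
  "9742786" → prefix "9" already present; 6 new (7, 4, 2, 7, 8, 6)
  "98948145819" → prefix "98" already present; 9 new (9, 4, 8, 1, 4, 5, 8, 1, 9)
  "92986769478" → prefix "92" already present; 9 new (9, 8, 6, 7, 6, 9, 4, 7, 8)
  "0059993715" → prefix "00599" already present; 5 new (9, 3, 7, 1, 5)
  "54133" → prefix "541" already present; 2 new (3, 3)
  "54122" → prefix "541" already present; 2 new (2, 2)
  "9311" → prefix "93" already present; 2 new (1, 1)
  "00574" → prefix "005" already present; 2 new (7, 4)
  "00537" → prefix "005" already present; 2 new (3, 7)
Total nodes = 11 + 2 + 1 + 11 + 3 + 7 + 4 + 4 + 10 + 9 + 10 + 9 + 6 + 9 + 9 + 5 + 2 + 2 + 2 + 2 + 2 = 120

120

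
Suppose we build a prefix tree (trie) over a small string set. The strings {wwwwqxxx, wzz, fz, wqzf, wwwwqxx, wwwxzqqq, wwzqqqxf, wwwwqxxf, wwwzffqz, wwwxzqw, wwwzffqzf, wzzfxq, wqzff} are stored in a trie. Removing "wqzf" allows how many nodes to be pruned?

0

A node on "wqzf"'s path can go only if nothing else ends at it or branches off below it.
Every node on "wqzf" is still needed (e.g. by "wqzff"), so nothing is freed.
Nodes removed: 0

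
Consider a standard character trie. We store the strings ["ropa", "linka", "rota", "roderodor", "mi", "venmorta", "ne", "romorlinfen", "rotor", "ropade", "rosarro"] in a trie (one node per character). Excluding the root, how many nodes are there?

48

For each word, the new-node count is its length minus the longest prefix already in the trie:
  "ropa" → 4 new (r, o, p, a)
  "linka" → 5 new (l, i, n, k, a)
  "rota" → prefix "ro" already present; 2 new (t, a)
  "roderodor" → prefix "ro" already present; 7 new (d, e, r, o, d, o, r)
  "mi" → 2 new (m, i)
  "venmorta" → 8 new (v, e, n, m, o, r, t, a)
  "ne" → 2 new (n, e)
  "romorlinfen" → prefix "ro" already present; 9 new (m, o, r, l, i, n, f, e, n)
  "rotor" → prefix "rot" already present; 2 new (o, r)
  "ropade" → prefix "ropa" already present; 2 new (d, e)
  "rosarro" → prefix "ro" already present; 5 new (s, a, r, r, o)
Total nodes = 4 + 5 + 2 + 7 + 2 + 8 + 2 + 9 + 2 + 2 + 5 = 48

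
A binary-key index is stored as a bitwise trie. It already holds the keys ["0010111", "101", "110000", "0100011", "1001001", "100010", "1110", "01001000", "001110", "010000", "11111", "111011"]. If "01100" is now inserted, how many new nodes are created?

The longest prefix of "01100" already in the trie is "01" (length 2).
Each of the 3 remaining characters creates one node.

3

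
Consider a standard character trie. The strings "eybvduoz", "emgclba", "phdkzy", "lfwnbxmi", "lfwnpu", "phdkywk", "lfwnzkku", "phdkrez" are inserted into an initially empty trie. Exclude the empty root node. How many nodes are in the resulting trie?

For each word, the new-node count is its length minus the longest prefix already in the trie:
  "eybvduoz" → 8 new (e, y, b, v, d, u, o, z)
  "emgclba" → prefix "e" already present; 6 new (m, g, c, l, b, a)
  "phdkzy" → 6 new (p, h, d, k, z, y)
  "lfwnbxmi" → 8 new (l, f, w, n, b, x, m, i)
  "lfwnpu" → prefix "lfwn" already present; 2 new (p, u)
  "phdkywk" → prefix "phdk" already present; 3 new (y, w, k)
  "lfwnzkku" → prefix "lfwn" already present; 4 new (z, k, k, u)
  "phdkrez" → prefix "phdk" already present; 3 new (r, e, z)
Total nodes = 8 + 6 + 6 + 8 + 2 + 3 + 4 + 3 = 40

40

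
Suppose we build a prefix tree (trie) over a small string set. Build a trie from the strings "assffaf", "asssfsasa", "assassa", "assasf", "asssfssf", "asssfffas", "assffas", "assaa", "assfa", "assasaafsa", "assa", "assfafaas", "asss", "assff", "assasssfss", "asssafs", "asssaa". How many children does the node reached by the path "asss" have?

Walk "asss" from the root, arriving at one node.
Distinct next characters after "asss": a, f.
That node has 2 child edges.

2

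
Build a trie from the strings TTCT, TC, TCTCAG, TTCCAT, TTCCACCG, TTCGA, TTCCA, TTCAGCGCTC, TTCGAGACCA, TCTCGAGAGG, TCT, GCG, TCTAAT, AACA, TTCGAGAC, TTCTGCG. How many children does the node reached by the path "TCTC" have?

2

The children of the "TCTC" node are the distinct next characters among strings starting with "TCTC".
Characters that immediately follow "TCTC" among the stored strings: {A, G}.
That node has 2 child edges.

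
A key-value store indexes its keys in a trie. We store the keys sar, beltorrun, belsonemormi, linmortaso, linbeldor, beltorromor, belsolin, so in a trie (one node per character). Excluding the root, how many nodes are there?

45

Insert word by word; a character creates a node only if that edge doesn't already exist:
  "sar" → 3 new (s, a, r)
  "beltorrun" → 9 new (b, e, l, t, o, r, r, u, n)
  "belsonemormi" → prefix "bel" already present; 9 new (s, o, n, e, m, o, r, m, i)
  "linmortaso" → 10 new (l, i, n, m, o, r, t, a, s, o)
  "linbeldor" → prefix "lin" already present; 6 new (b, e, l, d, o, r)
  "beltorromor" → prefix "beltorr" already present; 4 new (o, m, o, r)
  "belsolin" → prefix "belso" already present; 3 new (l, i, n)
  "so" → prefix "s" already present; 1 new (o)
Total nodes = 3 + 9 + 9 + 10 + 6 + 4 + 3 + 1 = 45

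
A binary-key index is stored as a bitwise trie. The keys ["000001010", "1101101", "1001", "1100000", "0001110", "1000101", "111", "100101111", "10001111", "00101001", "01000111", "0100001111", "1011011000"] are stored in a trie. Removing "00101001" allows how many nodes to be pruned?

6

Walk "00101001" from the leaf back toward the root, removing each node that no remaining word uses.
The suffix "101001" (6 nodes) is used only by "00101001"; the node for "00" still has the child "0", so pruning stops there.
Nodes removed: 6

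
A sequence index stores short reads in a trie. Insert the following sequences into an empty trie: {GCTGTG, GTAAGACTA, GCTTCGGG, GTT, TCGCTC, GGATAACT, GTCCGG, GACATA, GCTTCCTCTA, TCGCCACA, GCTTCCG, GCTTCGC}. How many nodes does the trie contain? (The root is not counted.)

Trace insertions, counting only characters that open a new branch:
  "GCTGTG" → 6 new (G, C, T, G, T, G)
  "GTAAGACTA" → prefix "G" already present; 8 new (T, A, A, G, A, C, T, A)
  "GCTTCGGG" → prefix "GCT" already present; 5 new (T, C, G, G, G)
  "GTT" → prefix "GT" already present; 1 new (T)
  "TCGCTC" → 6 new (T, C, G, C, T, C)
  "GGATAACT" → prefix "G" already present; 7 new (G, A, T, A, A, C, T)
  "GTCCGG" → prefix "GT" already present; 4 new (C, C, G, G)
  "GACATA" → prefix "G" already present; 5 new (A, C, A, T, A)
  "GCTTCCTCTA" → prefix "GCTTC" already present; 5 new (C, T, C, T, A)
  "TCGCCACA" → prefix "TCGC" already present; 4 new (C, A, C, A)
  "GCTTCCG" → prefix "GCTTCC" already present; 1 new (G)
  "GCTTCGC" → prefix "GCTTCG" already present; 1 new (C)
Total nodes = 6 + 8 + 5 + 1 + 6 + 7 + 4 + 5 + 5 + 4 + 1 + 1 = 53

53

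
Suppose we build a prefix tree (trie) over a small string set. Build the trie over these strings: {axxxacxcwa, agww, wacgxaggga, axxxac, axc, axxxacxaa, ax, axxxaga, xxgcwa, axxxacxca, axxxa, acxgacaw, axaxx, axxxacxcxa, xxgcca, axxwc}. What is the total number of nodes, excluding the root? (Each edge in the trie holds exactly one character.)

For each word, the new-node count is its length minus the longest prefix already in the trie:
  "axxxacxcwa" → 10 new (a, x, x, x, a, c, x, c, w, a)
  "agww" → prefix "a" already present; 3 new (g, w, w)
  "wacgxaggga" → 10 new (w, a, c, g, x, a, g, g, g, a)
  "axxxac" → prefix "axxxac" already present; 0 new (none)
  "axc" → prefix "ax" already present; 1 new (c)
  "axxxacxaa" → prefix "axxxacx" already present; 2 new (a, a)
  "ax" → prefix "ax" already present; 0 new (none)
  "axxxaga" → prefix "axxxa" already present; 2 new (g, a)
  "xxgcwa" → 6 new (x, x, g, c, w, a)
  "axxxacxca" → prefix "axxxacxc" already present; 1 new (a)
  "axxxa" → prefix "axxxa" already present; 0 new (none)
  "acxgacaw" → prefix "a" already present; 7 new (c, x, g, a, c, a, w)
  "axaxx" → prefix "ax" already present; 3 new (a, x, x)
  "axxxacxcxa" → prefix "axxxacxc" already present; 2 new (x, a)
  "xxgcca" → prefix "xxgc" already present; 2 new (c, a)
  "axxwc" → prefix "axx" already present; 2 new (w, c)
Total nodes = 10 + 3 + 10 + 0 + 1 + 2 + 0 + 2 + 6 + 1 + 0 + 7 + 3 + 2 + 2 + 2 = 51

51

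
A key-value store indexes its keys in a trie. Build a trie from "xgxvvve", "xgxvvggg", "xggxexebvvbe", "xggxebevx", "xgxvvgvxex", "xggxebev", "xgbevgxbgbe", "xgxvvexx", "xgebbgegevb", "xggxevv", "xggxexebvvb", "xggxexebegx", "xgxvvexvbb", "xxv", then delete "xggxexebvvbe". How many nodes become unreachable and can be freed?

Walk "xggxexebvvbe" from the leaf back toward the root, removing each node that no remaining word uses.
The suffix "e" (1 node) is used only by "xggxexebvvbe"; "xggxexebvvb" is itself a stored word, so pruning stops there.
Nodes removed: 1

1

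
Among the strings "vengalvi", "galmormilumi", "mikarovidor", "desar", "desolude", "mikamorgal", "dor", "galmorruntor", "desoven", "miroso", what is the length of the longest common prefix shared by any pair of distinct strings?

6

Look for the deepest trie node that still has at least two words in its subtree.
e.g. "galmormilumi" and "galmorruntor" share the prefix "galmor" of length 6; no pair shares a longer one.
Longest shared-prefix length: 6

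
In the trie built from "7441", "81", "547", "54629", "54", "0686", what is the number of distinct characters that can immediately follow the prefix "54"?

2

The children of the "54" node are the distinct next characters among strings starting with "54".
Distinct next characters after "54": 6, 7.
That node has 2 child edges.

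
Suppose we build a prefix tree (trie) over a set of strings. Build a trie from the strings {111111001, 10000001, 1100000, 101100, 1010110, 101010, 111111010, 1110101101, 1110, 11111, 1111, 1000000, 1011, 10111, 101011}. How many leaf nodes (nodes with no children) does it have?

A leaf is a node with no children — equivalently, the end of a word that is not a proper prefix of any other stored word.
Those words: "10000001", "101010", "1010110", "101100", "10111", "1100000", "1110101101", "111111001", "111111010"
Leaf count: 9

9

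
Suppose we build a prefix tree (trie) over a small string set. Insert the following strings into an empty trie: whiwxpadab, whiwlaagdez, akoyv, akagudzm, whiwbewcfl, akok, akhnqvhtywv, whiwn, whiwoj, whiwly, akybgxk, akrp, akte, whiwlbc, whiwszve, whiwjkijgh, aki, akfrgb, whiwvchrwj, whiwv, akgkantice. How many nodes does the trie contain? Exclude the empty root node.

For each word, the new-node count is its length minus the longest prefix already in the trie:
  "whiwxpadab" → 10 new (w, h, i, w, x, p, a, d, a, b)
  "whiwlaagdez" → prefix "whiw" already present; 7 new (l, a, a, g, d, e, z)
  "akoyv" → 5 new (a, k, o, y, v)
  "akagudzm" → prefix "ak" already present; 6 new (a, g, u, d, z, m)
  "whiwbewcfl" → prefix "whiw" already present; 6 new (b, e, w, c, f, l)
  "akok" → prefix "ako" already present; 1 new (k)
  "akhnqvhtywv" → prefix "ak" already present; 9 new (h, n, q, v, h, t, y, w, v)
  "whiwn" → prefix "whiw" already present; 1 new (n)
  "whiwoj" → prefix "whiw" already present; 2 new (o, j)
  "whiwly" → prefix "whiwl" already present; 1 new (y)
  "akybgxk" → prefix "ak" already present; 5 new (y, b, g, x, k)
  "akrp" → prefix "ak" already present; 2 new (r, p)
  "akte" → prefix "ak" already present; 2 new (t, e)
  "whiwlbc" → prefix "whiwl" already present; 2 new (b, c)
  "whiwszve" → prefix "whiw" already present; 4 new (s, z, v, e)
  "whiwjkijgh" → prefix "whiw" already present; 6 new (j, k, i, j, g, h)
  "aki" → prefix "ak" already present; 1 new (i)
  "akfrgb" → prefix "ak" already present; 4 new (f, r, g, b)
  "whiwvchrwj" → prefix "whiw" already present; 6 new (v, c, h, r, w, j)
  "whiwv" → prefix "whiwv" already present; 0 new (none)
  "akgkantice" → prefix "ak" already present; 8 new (g, k, a, n, t, i, c, e)
Total nodes = 10 + 7 + 5 + 6 + 6 + 1 + 9 + 1 + 2 + 1 + 5 + 2 + 2 + 2 + 4 + 6 + 1 + 4 + 6 + 0 + 8 = 88

88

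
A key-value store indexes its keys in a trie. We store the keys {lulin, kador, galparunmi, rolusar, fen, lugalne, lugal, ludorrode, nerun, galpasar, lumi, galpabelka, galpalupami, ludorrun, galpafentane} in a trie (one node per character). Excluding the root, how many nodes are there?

For each word, the new-node count is its length minus the longest prefix already in the trie:
  "lulin" → 5 new (l, u, l, i, n)
  "kador" → 5 new (k, a, d, o, r)
  "galparunmi" → 10 new (g, a, l, p, a, r, u, n, m, i)
  "rolusar" → 7 new (r, o, l, u, s, a, r)
  "fen" → 3 new (f, e, n)
  "lugalne" → prefix "lu" already present; 5 new (g, a, l, n, e)
  "lugal" → prefix "lugal" already present; 0 new (none)
  "ludorrode" → prefix "lu" already present; 7 new (d, o, r, r, o, d, e)
  "nerun" → 5 new (n, e, r, u, n)
  "galpasar" → prefix "galpa" already present; 3 new (s, a, r)
  "lumi" → prefix "lu" already present; 2 new (m, i)
  "galpabelka" → prefix "galpa" already present; 5 new (b, e, l, k, a)
  "galpalupami" → prefix "galpa" already present; 6 new (l, u, p, a, m, i)
  "ludorrun" → prefix "ludorr" already present; 2 new (u, n)
  "galpafentane" → prefix "galpa" already present; 7 new (f, e, n, t, a, n, e)
Total nodes = 5 + 5 + 10 + 7 + 3 + 5 + 0 + 7 + 5 + 3 + 2 + 5 + 6 + 2 + 7 = 72

72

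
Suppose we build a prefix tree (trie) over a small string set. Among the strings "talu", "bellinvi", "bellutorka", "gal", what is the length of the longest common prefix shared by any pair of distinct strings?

4

Look for the deepest trie node that still has at least two words in its subtree.
"bellinvi" and "bellutorka" agree on "bell" (4 characters) before diverging; nothing deeper is shared.
Longest shared-prefix length: 4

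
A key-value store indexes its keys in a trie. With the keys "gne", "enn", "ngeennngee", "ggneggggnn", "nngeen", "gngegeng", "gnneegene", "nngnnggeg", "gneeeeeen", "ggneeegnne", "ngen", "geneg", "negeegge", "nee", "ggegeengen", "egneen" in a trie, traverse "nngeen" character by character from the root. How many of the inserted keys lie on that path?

1

Check each prefix of "nngeen" against the stored set — each match is an end-marker on the path.
Prefixes of the query that are stored words: "nngeen"
Count: 1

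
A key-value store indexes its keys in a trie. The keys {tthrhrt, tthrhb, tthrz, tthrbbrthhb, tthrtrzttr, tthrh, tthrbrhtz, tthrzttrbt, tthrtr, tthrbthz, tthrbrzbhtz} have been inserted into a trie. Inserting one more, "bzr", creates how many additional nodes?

No existing word starts with "b", so every character of "bzr" needs a new node.
3 − 0 = 3 new nodes.

3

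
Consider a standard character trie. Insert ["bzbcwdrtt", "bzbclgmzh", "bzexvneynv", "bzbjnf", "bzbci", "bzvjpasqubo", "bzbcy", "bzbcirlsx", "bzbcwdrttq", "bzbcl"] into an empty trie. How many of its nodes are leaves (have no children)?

A leaf is a node with no children — equivalently, the end of a word that is not a proper prefix of any other stored word.
Those words: "bzbcirlsx", "bzbclgmzh", "bzbcwdrttq", "bzbcy", "bzbjnf", "bzexvneynv", "bzvjpasqubo"
Leaf count: 7

7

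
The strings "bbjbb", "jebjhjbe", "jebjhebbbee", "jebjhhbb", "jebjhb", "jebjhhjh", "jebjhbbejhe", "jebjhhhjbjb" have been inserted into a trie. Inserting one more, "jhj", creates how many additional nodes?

Walking "jhj" from the root, the first 1 characters ("j") follow existing edges; "h" is the first miss.
New nodes needed: |"jhj"| − 1 = 3 − 1 = 2.

2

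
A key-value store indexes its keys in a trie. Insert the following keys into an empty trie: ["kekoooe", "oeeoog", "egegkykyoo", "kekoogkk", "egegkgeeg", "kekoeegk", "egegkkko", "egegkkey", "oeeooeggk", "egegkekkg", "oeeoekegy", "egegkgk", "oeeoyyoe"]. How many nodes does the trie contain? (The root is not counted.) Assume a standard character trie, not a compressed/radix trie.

57

Count nodes per top-level branch (shared prefixes stored once):
  'e'-branch (egegkekkg, egegkgeeg, egegkgk, egegkkey, egegkkko, egegkykyoo): 24 nodes
  'k'-branch (kekoeegk, kekoogkk, kekoooe): 14 nodes
  'o'-branch (oeeoekegy, oeeooeggk, oeeoog, oeeoyyoe): 19 nodes
Sum: 57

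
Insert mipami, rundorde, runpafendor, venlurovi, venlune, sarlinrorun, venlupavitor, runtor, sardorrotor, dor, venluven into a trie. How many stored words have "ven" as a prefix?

4

Walk to "ven"; the words in its subtree are exactly those with that prefix.
Matches: "venlune", "venlupavitor", "venlurovi", "venluven"
Count: 4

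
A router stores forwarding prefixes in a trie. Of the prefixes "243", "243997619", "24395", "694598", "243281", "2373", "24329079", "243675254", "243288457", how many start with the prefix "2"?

8

Filter for entries beginning with "2":
Words under "2": 2373, 243, 243281, 243288457, 24329079, 243675254, 24395, 243997619
Count: 8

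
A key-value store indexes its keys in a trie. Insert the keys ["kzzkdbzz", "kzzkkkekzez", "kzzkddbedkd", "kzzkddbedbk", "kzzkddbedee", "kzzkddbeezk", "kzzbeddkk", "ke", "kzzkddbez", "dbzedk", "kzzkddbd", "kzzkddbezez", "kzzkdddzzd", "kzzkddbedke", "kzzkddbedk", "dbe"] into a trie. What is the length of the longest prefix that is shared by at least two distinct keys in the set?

Equivalently: take the maximum, over all pairs, of their longest common prefix length.
e.g. "kzzkddbedk" and "kzzkddbedkd" share the prefix "kzzkddbedk" of length 10; no pair shares a longer one.
Longest shared-prefix length: 10

10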